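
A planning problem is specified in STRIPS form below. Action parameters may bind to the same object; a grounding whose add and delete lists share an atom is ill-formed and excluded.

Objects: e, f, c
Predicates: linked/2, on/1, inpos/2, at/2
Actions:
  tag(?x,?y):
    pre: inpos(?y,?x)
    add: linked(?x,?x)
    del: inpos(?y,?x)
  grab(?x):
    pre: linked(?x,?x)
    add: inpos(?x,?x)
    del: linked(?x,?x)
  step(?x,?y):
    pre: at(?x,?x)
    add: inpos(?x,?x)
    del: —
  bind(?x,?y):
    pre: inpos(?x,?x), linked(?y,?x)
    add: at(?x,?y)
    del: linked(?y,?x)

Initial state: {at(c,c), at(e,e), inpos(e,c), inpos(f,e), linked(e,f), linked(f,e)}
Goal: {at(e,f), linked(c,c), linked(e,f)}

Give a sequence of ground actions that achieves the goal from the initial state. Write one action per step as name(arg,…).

tag(c,e); step(e,e); bind(e,f)

1. tag(c,e)  →  {at(c,c), at(e,e), inpos(f,e), linked(c,c), linked(e,f), linked(f,e)}
2. step(e,e)  →  {at(c,c), at(e,e), inpos(e,e), inpos(f,e), linked(c,c), linked(e,f), linked(f,e)}
3. bind(e,f)  →  {at(c,c), at(e,e), at(e,f), inpos(e,e), inpos(f,e), linked(c,c), linked(e,f)}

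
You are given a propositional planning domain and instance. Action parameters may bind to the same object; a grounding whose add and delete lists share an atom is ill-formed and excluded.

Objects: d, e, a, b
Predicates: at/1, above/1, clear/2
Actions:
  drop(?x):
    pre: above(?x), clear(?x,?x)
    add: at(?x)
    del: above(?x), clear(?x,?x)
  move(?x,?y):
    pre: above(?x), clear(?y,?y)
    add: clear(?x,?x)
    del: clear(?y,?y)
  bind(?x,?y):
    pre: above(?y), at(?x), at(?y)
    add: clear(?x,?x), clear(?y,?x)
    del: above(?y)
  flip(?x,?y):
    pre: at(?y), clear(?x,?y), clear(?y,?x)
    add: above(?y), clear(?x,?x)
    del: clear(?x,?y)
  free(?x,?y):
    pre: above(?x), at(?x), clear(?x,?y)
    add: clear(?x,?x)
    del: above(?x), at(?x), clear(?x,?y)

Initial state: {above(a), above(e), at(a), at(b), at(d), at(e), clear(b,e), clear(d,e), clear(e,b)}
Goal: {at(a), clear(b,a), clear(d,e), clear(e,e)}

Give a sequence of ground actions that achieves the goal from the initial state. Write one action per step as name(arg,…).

1. flip(e,b)  →  {above(a), above(b), above(e), at(a), at(b), at(d), at(e), clear(b,e), clear(d,e), clear(e,e)}
2. bind(a,b)  →  {above(a), above(e), at(a), at(b), at(d), at(e), clear(a,a), clear(b,a), clear(b,e), clear(d,e), clear(e,e)}

flip(e,b); bind(a,b)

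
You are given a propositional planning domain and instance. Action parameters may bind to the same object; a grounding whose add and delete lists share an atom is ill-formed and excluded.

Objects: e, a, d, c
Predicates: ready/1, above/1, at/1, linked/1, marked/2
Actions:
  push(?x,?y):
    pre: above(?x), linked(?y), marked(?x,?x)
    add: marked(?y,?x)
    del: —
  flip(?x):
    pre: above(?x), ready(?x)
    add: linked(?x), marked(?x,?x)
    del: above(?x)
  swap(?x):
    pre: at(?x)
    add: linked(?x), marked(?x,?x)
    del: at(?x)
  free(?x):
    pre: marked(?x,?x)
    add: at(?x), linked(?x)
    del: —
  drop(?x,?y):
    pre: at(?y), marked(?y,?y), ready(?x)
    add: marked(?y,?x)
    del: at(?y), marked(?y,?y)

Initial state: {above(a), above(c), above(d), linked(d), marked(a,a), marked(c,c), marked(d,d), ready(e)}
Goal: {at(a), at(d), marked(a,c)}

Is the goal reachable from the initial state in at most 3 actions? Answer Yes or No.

1. free(a)  →  {above(a), above(c), above(d), at(a), linked(a), linked(d), marked(a,a), marked(c,c), marked(d,d), ready(e)}
2. push(c,a)  →  {above(a), above(c), above(d), at(a), linked(a), linked(d), marked(a,a), marked(a,c), marked(c,c), marked(d,d), ready(e)}
3. free(d)  →  {above(a), above(c), above(d), at(a), at(d), linked(a), linked(d), marked(a,a), marked(a,c), marked(c,c), marked(d,d), ready(e)}
optimal plan length = 3; 3 ≤ 3

Yes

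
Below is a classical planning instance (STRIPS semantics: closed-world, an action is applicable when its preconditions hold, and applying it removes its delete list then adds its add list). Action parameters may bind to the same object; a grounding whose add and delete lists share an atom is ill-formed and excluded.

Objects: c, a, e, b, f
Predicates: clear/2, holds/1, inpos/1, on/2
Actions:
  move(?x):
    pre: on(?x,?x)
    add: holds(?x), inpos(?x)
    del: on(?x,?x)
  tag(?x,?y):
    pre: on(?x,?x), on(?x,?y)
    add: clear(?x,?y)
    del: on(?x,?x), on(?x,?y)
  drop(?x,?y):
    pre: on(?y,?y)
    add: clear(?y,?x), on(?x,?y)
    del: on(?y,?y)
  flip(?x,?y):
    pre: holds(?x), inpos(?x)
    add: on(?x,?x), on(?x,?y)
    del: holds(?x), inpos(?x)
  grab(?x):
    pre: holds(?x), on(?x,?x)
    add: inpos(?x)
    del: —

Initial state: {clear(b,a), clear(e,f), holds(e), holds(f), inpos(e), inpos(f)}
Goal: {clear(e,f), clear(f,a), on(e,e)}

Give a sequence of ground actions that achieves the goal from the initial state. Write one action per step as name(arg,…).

flip(e,c); flip(f,c); drop(a,f)

1. flip(e,c)  →  {clear(b,a), clear(e,f), holds(f), inpos(f), on(e,c), on(e,e)}
2. flip(f,c)  →  {clear(b,a), clear(e,f), on(e,c), on(e,e), on(f,c), on(f,f)}
3. drop(a,f)  →  {clear(b,a), clear(e,f), clear(f,a), on(a,f), on(e,c), on(e,e), on(f,c)}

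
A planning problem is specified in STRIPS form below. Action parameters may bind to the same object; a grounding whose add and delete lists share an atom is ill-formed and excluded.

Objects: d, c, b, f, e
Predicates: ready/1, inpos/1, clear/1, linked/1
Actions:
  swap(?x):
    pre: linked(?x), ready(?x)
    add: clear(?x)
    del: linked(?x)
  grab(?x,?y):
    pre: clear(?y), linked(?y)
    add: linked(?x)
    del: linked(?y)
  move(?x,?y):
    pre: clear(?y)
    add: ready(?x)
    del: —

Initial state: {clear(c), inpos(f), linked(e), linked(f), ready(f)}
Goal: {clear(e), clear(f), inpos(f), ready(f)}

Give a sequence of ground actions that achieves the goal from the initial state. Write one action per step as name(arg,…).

swap(f); move(e,c); swap(e)

1. swap(f)  →  {clear(c), clear(f), inpos(f), linked(e), ready(f)}
2. move(e,c)  →  {clear(c), clear(f), inpos(f), linked(e), ready(e), ready(f)}
3. swap(e)  →  {clear(c), clear(e), clear(f), inpos(f), ready(e), ready(f)}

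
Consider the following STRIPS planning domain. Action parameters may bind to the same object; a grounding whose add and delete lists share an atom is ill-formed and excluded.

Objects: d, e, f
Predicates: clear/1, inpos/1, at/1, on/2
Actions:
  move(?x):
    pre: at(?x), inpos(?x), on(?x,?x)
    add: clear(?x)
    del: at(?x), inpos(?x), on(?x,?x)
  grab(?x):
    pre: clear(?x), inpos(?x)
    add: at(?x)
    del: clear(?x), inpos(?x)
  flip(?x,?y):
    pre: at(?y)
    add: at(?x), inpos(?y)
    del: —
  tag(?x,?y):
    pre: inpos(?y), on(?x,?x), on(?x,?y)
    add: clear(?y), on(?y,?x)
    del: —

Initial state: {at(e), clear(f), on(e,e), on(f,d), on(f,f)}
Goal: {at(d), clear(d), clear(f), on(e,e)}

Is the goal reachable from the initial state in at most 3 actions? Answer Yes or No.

1. flip(d,e)  →  {at(d), at(e), clear(f), inpos(e), on(e,e), on(f,d), on(f,f)}
2. flip(d,d)  →  {at(d), at(e), clear(f), inpos(d), inpos(e), on(e,e), on(f,d), on(f,f)}
3. tag(f,d)  →  {at(d), at(e), clear(d), clear(f), inpos(d), inpos(e), on(d,f), on(e,e), on(f,d), on(f,f)}
optimal plan length = 3; 3 ≤ 3

Yes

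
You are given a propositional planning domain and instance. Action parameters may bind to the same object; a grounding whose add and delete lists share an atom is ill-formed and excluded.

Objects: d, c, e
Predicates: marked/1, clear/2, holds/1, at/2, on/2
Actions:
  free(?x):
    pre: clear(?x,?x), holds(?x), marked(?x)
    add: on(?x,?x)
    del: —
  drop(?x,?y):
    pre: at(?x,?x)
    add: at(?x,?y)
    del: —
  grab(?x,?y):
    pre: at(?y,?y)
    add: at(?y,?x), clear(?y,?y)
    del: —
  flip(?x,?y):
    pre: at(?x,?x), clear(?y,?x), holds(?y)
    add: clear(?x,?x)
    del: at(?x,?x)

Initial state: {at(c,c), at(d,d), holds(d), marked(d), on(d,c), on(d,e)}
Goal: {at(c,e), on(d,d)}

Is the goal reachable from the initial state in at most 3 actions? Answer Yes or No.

Yes

1. drop(c,e)  →  {at(c,c), at(c,e), at(d,d), holds(d), marked(d), on(d,c), on(d,e)}
2. grab(d,d)  →  {at(c,c), at(c,e), at(d,d), clear(d,d), holds(d), marked(d), on(d,c), on(d,e)}
3. free(d)  →  {at(c,c), at(c,e), at(d,d), clear(d,d), holds(d), marked(d), on(d,c), on(d,d), on(d,e)}
optimal plan length = 3; 3 ≤ 3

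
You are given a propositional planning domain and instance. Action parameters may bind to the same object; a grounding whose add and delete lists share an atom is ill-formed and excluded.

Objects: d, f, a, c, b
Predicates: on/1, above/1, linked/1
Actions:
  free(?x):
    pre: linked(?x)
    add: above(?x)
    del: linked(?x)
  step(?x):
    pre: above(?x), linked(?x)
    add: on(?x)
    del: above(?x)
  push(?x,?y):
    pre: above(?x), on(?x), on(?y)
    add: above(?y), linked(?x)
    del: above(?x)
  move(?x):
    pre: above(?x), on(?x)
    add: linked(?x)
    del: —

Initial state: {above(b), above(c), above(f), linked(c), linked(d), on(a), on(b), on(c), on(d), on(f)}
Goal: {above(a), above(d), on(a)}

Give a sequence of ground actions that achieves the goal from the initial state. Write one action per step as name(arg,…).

free(d); push(f,a)

1. free(d)  →  {above(b), above(c), above(d), above(f), linked(c), on(a), on(b), on(c), on(d), on(f)}
2. push(f,a)  →  {above(a), above(b), above(c), above(d), linked(c), linked(f), on(a), on(b), on(c), on(d), on(f)}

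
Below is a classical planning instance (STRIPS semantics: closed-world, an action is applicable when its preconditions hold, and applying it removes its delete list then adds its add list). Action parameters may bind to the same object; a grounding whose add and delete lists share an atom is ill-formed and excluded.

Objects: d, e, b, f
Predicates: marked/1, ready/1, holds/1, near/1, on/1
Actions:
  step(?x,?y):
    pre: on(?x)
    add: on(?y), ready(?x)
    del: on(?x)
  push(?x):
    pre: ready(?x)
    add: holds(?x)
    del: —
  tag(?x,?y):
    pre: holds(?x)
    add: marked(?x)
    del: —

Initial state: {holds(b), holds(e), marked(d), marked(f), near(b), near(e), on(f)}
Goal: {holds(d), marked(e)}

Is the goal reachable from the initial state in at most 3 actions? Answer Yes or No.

No

1. step(f,d)  →  {holds(b), holds(e), marked(d), marked(f), near(b), near(e), on(d), ready(f)}
2. step(d,e)  →  {holds(b), holds(e), marked(d), marked(f), near(b), near(e), on(e), ready(d), ready(f)}
3. push(d)  →  {holds(b), holds(d), holds(e), marked(d), marked(f), near(b), near(e), on(e), ready(d), ready(f)}
4. tag(e,d)  →  {holds(b), holds(d), holds(e), marked(d), marked(e), marked(f), near(b), near(e), on(e), ready(d), ready(f)}
optimal plan length = 4; 4 > 3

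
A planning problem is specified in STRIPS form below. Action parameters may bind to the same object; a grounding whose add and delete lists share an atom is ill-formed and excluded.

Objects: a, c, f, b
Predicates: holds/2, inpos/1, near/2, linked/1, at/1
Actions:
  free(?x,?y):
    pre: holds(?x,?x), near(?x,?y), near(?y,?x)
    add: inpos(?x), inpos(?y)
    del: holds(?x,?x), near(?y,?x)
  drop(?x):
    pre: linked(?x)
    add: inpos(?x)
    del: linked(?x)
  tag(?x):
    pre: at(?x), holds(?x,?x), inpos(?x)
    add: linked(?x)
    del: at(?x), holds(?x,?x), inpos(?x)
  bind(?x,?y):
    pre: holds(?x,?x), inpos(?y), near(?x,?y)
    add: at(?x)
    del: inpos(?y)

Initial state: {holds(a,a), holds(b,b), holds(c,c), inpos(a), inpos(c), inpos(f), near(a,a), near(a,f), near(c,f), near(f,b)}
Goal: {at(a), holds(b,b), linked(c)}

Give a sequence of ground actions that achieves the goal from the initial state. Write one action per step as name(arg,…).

1. bind(a,a)  →  {at(a), holds(a,a), holds(b,b), holds(c,c), inpos(c), inpos(f), near(a,a), near(a,f), near(c,f), near(f,b)}
2. bind(c,f)  →  {at(a), at(c), holds(a,a), holds(b,b), holds(c,c), inpos(c), near(a,a), near(a,f), near(c,f), near(f,b)}
3. tag(c)  →  {at(a), holds(a,a), holds(b,b), linked(c), near(a,a), near(a,f), near(c,f), near(f,b)}

bind(a,a); bind(c,f); tag(c)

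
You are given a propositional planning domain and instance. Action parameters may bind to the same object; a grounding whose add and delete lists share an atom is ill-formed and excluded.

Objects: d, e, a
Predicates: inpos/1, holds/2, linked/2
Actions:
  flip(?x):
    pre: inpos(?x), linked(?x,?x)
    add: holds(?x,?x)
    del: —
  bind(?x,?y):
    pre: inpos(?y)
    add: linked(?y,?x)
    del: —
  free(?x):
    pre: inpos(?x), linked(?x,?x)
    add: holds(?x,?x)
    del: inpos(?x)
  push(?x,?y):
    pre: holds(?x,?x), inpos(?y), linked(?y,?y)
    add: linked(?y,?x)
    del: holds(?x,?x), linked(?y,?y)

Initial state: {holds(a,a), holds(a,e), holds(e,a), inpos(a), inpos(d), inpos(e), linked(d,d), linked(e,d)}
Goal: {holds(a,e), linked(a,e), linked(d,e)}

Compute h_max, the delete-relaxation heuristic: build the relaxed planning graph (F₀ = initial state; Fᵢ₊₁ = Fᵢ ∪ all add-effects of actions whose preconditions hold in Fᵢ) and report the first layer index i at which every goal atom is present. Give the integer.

F0 = init (8 atoms)
F1 = F0 ∪ {holds(d,d), linked(a,a), linked(a,d), linked(a,e), linked(d,a), linked(d,e), linked(e,a), linked(e,e)}  (16 atoms)
goal ⊆ F1  ⇒  h_max = 1

1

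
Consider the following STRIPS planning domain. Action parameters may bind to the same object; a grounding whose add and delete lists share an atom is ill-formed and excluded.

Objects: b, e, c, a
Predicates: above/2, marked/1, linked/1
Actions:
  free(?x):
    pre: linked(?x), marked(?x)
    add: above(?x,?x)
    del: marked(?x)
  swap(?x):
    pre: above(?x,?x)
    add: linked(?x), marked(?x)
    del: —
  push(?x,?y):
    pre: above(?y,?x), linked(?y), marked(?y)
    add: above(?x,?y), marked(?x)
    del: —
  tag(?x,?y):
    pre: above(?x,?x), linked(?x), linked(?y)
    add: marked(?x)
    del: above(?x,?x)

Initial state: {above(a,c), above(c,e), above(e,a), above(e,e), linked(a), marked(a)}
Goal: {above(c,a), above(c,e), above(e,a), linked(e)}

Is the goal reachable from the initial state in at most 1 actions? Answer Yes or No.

No

1. swap(e)  →  {above(a,c), above(c,e), above(e,a), above(e,e), linked(a), linked(e), marked(a), marked(e)}
2. push(c,a)  →  {above(a,c), above(c,a), above(c,e), above(e,a), above(e,e), linked(a), linked(e), marked(a), marked(c), marked(e)}
optimal plan length = 2; 2 > 1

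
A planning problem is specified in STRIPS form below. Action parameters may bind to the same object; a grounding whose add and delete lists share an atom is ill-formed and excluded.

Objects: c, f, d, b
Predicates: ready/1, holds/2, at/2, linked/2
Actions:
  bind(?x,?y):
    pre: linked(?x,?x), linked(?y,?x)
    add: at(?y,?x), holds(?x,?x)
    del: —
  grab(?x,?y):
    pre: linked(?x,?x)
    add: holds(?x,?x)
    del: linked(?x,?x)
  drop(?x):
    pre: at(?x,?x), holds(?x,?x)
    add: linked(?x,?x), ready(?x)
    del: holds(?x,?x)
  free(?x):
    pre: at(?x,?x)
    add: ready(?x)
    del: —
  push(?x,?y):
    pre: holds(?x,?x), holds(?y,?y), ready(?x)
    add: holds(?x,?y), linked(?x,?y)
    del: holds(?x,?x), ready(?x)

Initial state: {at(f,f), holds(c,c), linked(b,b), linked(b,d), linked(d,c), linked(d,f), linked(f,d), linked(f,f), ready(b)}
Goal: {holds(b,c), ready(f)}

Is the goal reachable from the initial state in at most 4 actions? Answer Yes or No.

Yes

1. bind(b,b)  →  {at(b,b), at(f,f), holds(b,b), holds(c,c), linked(b,b), linked(b,d), linked(d,c), linked(d,f), linked(f,d), linked(f,f), ready(b)}
2. free(f)  →  {at(b,b), at(f,f), holds(b,b), holds(c,c), linked(b,b), linked(b,d), linked(d,c), linked(d,f), linked(f,d), linked(f,f), ready(b), ready(f)}
3. push(b,c)  →  {at(b,b), at(f,f), holds(b,c), holds(c,c), linked(b,b), linked(b,c), linked(b,d), linked(d,c), linked(d,f), linked(f,d), linked(f,f), ready(f)}
optimal plan length = 3; 3 ≤ 4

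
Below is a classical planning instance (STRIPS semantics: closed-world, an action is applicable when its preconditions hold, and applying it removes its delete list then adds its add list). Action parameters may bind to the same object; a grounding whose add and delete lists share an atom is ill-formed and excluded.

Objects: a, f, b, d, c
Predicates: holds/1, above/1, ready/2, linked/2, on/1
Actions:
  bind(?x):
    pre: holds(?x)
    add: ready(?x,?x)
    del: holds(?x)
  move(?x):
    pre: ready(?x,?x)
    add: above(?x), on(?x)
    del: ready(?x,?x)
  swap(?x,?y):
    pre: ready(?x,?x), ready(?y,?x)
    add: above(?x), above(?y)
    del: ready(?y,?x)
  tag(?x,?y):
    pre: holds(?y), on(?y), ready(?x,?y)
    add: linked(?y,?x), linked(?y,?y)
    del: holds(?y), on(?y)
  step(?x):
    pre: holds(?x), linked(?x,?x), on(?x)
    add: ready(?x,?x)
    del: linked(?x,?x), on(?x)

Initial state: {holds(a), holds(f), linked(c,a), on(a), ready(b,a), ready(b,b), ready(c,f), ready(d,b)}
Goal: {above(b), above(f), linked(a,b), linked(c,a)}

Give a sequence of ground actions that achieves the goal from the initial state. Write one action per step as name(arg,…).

bind(f); move(f); move(b); tag(b,a)

1. bind(f)  →  {holds(a), linked(c,a), on(a), ready(b,a), ready(b,b), ready(c,f), ready(d,b), ready(f,f)}
2. move(f)  →  {above(f), holds(a), linked(c,a), on(a), on(f), ready(b,a), ready(b,b), ready(c,f), ready(d,b)}
3. move(b)  →  {above(b), above(f), holds(a), linked(c,a), on(a), on(b), on(f), ready(b,a), ready(c,f), ready(d,b)}
4. tag(b,a)  →  {above(b), above(f), linked(a,a), linked(a,b), linked(c,a), on(b), on(f), ready(b,a), ready(c,f), ready(d,b)}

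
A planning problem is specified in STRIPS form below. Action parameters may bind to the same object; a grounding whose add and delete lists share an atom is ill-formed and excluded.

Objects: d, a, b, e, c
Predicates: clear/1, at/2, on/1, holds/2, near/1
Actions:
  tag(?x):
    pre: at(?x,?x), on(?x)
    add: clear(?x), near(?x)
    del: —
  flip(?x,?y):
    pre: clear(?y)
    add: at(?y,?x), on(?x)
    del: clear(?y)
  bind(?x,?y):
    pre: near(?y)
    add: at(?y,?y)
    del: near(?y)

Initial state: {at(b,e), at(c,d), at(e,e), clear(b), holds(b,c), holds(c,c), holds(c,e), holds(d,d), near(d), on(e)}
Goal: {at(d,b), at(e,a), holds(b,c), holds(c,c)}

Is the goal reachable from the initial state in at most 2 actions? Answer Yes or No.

1. tag(e)  →  {at(b,e), at(c,d), at(e,e), clear(b), clear(e), holds(b,c), holds(c,c), holds(c,e), holds(d,d), near(d), near(e), on(e)}
2. flip(d,b)  →  {at(b,d), at(b,e), at(c,d), at(e,e), clear(e), holds(b,c), holds(c,c), holds(c,e), holds(d,d), near(d), near(e), on(d), on(e)}
3. flip(a,e)  →  {at(b,d), at(b,e), at(c,d), at(e,a), at(e,e), holds(b,c), holds(c,c), holds(c,e), holds(d,d), near(d), near(e), on(a), on(d), on(e)}
4. bind(d,d)  →  {at(b,d), at(b,e), at(c,d), at(d,d), at(e,a), at(e,e), holds(b,c), holds(c,c), holds(c,e), holds(d,d), near(e), on(a), on(d), on(e)}
5. tag(d)  →  {at(b,d), at(b,e), at(c,d), at(d,d), at(e,a), at(e,e), clear(d), holds(b,c), holds(c,c), holds(c,e), holds(d,d), near(d), near(e), on(a), on(d), on(e)}
6. flip(b,d)  →  {at(b,d), at(b,e), at(c,d), at(d,b), at(d,d), at(e,a), at(e,e), holds(b,c), holds(c,c), holds(c,e), holds(d,d), near(d), near(e), on(a), on(b), on(d), on(e)}
optimal plan length = 6; 6 > 2

No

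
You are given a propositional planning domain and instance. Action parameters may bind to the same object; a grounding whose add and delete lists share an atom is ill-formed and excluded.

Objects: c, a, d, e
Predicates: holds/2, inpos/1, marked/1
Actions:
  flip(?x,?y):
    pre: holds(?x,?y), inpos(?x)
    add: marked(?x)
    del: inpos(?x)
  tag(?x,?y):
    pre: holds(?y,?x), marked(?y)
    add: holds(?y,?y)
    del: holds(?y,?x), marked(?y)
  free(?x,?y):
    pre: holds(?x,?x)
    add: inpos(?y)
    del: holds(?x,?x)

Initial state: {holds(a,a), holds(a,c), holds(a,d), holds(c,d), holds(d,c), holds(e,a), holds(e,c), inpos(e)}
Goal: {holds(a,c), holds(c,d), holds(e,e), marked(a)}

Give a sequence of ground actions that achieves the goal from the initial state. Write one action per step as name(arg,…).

1. flip(e,c)  →  {holds(a,a), holds(a,c), holds(a,d), holds(c,d), holds(d,c), holds(e,a), holds(e,c), marked(e)}
2. tag(c,e)  →  {holds(a,a), holds(a,c), holds(a,d), holds(c,d), holds(d,c), holds(e,a), holds(e,e)}
3. free(a,a)  →  {holds(a,c), holds(a,d), holds(c,d), holds(d,c), holds(e,a), holds(e,e), inpos(a)}
4. flip(a,c)  →  {holds(a,c), holds(a,d), holds(c,d), holds(d,c), holds(e,a), holds(e,e), marked(a)}

flip(e,c); tag(c,e); free(a,a); flip(a,c)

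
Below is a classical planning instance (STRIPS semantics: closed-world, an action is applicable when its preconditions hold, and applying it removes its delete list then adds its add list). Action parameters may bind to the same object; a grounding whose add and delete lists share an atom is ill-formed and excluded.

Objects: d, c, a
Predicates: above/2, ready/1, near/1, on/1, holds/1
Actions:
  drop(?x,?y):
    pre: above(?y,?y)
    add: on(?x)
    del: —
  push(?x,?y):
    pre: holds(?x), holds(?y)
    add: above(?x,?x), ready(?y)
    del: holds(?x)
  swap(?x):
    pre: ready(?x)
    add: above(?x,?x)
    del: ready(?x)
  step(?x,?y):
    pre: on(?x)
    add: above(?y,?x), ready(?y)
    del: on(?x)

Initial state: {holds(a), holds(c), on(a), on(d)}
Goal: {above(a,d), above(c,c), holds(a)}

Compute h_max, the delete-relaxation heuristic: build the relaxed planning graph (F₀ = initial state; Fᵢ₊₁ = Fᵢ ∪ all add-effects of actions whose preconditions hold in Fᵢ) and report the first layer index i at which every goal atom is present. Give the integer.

F0 = init (4 atoms)
F1 = F0 ∪ {above(a,a), above(a,d), above(c,a), above(c,c), above(c,d), above(d,a), above(d,d), ready(a), ready(c), ready(d)}  (14 atoms)
goal ⊆ F1  ⇒  h_max = 1

1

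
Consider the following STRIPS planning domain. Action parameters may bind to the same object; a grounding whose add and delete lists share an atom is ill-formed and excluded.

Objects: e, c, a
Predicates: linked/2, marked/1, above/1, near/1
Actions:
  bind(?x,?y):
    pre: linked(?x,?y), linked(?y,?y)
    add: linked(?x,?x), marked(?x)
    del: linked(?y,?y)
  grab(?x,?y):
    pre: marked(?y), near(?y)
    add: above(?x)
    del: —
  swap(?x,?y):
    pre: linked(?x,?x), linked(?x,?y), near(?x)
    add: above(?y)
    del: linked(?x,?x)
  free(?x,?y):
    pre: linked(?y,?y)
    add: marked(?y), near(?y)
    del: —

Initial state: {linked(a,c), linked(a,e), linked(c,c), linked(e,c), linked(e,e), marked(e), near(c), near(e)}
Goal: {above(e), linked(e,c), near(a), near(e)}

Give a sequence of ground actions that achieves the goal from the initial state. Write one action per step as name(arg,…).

1. bind(a,e)  →  {linked(a,a), linked(a,c), linked(a,e), linked(c,c), linked(e,c), marked(a), marked(e), near(c), near(e)}
2. grab(e,e)  →  {above(e), linked(a,a), linked(a,c), linked(a,e), linked(c,c), linked(e,c), marked(a), marked(e), near(c), near(e)}
3. free(e,a)  →  {above(e), linked(a,a), linked(a,c), linked(a,e), linked(c,c), linked(e,c), marked(a), marked(e), near(a), near(c), near(e)}

bind(a,e); grab(e,e); free(e,a)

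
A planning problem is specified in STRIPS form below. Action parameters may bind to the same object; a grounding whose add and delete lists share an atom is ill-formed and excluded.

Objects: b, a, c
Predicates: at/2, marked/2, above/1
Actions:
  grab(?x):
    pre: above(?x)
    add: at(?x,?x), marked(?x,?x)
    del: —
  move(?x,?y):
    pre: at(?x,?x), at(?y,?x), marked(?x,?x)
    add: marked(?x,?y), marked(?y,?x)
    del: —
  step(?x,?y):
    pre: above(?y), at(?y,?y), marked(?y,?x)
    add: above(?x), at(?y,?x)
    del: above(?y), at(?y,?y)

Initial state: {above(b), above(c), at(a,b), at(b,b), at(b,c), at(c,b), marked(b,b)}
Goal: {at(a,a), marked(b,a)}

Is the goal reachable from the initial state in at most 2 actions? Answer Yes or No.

No

1. move(b,a)  →  {above(b), above(c), at(a,b), at(b,b), at(b,c), at(c,b), marked(a,b), marked(b,a), marked(b,b)}
2. step(a,b)  →  {above(a), above(c), at(a,b), at(b,a), at(b,c), at(c,b), marked(a,b), marked(b,a), marked(b,b)}
3. grab(a)  →  {above(a), above(c), at(a,a), at(a,b), at(b,a), at(b,c), at(c,b), marked(a,a), marked(a,b), marked(b,a), marked(b,b)}
optimal plan length = 3; 3 > 2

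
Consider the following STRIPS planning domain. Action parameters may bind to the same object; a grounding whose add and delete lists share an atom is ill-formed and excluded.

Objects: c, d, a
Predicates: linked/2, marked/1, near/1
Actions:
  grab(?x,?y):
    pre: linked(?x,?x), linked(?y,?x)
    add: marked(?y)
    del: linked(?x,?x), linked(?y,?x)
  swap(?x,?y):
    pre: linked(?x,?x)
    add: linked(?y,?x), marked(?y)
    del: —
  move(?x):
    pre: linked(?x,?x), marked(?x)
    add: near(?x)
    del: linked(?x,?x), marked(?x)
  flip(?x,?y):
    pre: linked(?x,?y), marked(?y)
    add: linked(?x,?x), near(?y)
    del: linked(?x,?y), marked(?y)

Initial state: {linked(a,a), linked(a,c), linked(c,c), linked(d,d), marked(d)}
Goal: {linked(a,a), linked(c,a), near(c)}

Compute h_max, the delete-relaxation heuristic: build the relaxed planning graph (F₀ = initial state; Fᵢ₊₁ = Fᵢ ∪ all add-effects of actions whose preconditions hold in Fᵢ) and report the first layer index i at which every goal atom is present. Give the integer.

F0 = init (5 atoms)
F1 = F0 ∪ {linked(a,d), linked(c,a), linked(c,d), linked(d,a), linked(d,c), marked(a), marked(c), near(d)}  (13 atoms)
F2 = F1 ∪ {near(a), near(c)}  (15 atoms)
goal ⊆ F2  ⇒  h_max = 2

2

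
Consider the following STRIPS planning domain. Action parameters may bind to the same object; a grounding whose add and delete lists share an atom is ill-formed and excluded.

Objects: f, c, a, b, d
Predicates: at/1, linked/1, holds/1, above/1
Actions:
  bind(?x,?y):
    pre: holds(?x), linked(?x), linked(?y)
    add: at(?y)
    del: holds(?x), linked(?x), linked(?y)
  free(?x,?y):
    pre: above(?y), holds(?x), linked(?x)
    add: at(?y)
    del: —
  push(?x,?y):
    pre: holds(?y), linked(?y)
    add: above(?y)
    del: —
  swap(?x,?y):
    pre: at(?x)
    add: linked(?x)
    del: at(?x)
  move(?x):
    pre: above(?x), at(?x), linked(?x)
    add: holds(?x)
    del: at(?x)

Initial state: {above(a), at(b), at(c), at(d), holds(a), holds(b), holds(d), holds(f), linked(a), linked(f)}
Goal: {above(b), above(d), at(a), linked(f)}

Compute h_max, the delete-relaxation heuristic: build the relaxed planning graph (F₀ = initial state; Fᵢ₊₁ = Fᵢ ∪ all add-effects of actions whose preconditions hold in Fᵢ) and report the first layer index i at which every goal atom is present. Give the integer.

2

F0 = init (10 atoms)
F1 = F0 ∪ {above(f), at(a), at(f), linked(b), linked(c), linked(d)}  (16 atoms)
F2 = F1 ∪ {above(b), above(d)}  (18 atoms)
goal ⊆ F2  ⇒  h_max = 2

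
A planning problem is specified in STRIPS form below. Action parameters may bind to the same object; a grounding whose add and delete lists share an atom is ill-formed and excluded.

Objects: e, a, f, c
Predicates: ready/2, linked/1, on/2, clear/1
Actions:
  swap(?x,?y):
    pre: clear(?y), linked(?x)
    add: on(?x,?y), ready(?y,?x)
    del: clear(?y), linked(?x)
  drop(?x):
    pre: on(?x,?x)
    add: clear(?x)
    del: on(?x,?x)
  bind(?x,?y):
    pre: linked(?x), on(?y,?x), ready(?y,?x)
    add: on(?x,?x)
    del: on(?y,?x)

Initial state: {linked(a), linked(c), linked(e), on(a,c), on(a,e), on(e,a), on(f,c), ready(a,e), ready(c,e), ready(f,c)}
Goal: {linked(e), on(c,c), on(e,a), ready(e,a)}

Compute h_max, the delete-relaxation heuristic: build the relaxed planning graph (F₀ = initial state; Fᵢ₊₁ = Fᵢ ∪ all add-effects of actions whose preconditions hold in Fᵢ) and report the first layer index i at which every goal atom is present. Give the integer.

F0 = init (10 atoms)
F1 = F0 ∪ {on(c,c), on(e,e)}  (12 atoms)
F2 = F1 ∪ {clear(c), clear(e)}  (14 atoms)
F3 = F2 ∪ {on(c,e), on(e,c), ready(c,a), ready(c,c), ready(e,a), ready(e,c), ready(e,e)}  (21 atoms)
goal ⊆ F3  ⇒  h_max = 3

3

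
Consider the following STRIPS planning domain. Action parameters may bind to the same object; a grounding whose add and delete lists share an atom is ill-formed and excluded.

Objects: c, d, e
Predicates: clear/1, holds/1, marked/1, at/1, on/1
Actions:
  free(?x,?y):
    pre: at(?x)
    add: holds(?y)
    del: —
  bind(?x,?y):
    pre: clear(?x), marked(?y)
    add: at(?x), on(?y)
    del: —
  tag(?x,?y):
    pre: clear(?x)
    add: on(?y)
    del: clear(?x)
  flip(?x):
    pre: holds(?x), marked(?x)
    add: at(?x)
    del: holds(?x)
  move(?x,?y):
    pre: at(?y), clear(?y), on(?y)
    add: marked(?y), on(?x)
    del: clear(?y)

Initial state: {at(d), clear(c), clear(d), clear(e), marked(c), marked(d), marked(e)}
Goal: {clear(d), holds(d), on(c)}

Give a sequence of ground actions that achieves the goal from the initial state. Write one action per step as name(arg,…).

1. free(d,d)  →  {at(d), clear(c), clear(d), clear(e), holds(d), marked(c), marked(d), marked(e)}
2. bind(c,c)  →  {at(c), at(d), clear(c), clear(d), clear(e), holds(d), marked(c), marked(d), marked(e), on(c)}

free(d,d); bind(c,c)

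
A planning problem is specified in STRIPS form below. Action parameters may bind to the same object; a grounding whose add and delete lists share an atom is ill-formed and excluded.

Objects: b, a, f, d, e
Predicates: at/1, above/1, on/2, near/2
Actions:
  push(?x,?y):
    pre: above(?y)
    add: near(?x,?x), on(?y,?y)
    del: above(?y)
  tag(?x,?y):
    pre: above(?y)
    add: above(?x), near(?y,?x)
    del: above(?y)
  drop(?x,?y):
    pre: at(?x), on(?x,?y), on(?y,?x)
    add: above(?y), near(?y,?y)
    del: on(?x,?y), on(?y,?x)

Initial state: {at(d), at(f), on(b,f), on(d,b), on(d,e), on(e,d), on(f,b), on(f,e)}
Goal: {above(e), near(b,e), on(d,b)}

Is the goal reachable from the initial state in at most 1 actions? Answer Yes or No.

1. drop(f,b)  →  {above(b), at(d), at(f), near(b,b), on(d,b), on(d,e), on(e,d), on(f,e)}
2. tag(e,b)  →  {above(e), at(d), at(f), near(b,b), near(b,e), on(d,b), on(d,e), on(e,d), on(f,e)}
optimal plan length = 2; 2 > 1

No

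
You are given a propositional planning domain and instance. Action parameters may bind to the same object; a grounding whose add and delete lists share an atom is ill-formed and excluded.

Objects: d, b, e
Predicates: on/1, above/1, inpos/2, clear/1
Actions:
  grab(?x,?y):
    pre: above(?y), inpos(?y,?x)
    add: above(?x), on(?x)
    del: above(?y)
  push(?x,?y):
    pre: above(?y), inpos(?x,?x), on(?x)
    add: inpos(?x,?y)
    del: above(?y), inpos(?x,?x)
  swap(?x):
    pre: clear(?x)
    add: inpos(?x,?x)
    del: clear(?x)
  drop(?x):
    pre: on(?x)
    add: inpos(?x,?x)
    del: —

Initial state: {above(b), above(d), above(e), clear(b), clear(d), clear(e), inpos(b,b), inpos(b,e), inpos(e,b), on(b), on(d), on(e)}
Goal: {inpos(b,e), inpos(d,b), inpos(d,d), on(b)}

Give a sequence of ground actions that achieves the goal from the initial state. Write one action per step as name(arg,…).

swap(d); push(d,b); drop(d)

1. swap(d)  →  {above(b), above(d), above(e), clear(b), clear(e), inpos(b,b), inpos(b,e), inpos(d,d), inpos(e,b), on(b), on(d), on(e)}
2. push(d,b)  →  {above(d), above(e), clear(b), clear(e), inpos(b,b), inpos(b,e), inpos(d,b), inpos(e,b), on(b), on(d), on(e)}
3. drop(d)  →  {above(d), above(e), clear(b), clear(e), inpos(b,b), inpos(b,e), inpos(d,b), inpos(d,d), inpos(e,b), on(b), on(d), on(e)}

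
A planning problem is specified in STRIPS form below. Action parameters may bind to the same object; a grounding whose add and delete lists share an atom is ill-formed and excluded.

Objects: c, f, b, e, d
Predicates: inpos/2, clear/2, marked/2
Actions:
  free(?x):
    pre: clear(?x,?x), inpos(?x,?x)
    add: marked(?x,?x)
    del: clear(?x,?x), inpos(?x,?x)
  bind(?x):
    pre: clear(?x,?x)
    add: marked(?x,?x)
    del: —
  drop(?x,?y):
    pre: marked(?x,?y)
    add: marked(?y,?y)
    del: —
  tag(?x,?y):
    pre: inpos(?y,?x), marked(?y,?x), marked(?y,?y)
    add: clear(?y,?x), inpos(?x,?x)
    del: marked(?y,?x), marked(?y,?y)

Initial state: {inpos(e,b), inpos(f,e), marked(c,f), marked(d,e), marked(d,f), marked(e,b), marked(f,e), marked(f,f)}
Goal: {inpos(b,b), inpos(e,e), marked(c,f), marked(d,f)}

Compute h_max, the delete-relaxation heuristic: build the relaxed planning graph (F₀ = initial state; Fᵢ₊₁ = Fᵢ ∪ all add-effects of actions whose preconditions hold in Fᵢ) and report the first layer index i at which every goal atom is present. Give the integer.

2

F0 = init (8 atoms)
F1 = F0 ∪ {clear(f,e), inpos(e,e), marked(b,b), marked(e,e)}  (12 atoms)
F2 = F1 ∪ {clear(e,b), clear(e,e), inpos(b,b)}  (15 atoms)
goal ⊆ F2  ⇒  h_max = 2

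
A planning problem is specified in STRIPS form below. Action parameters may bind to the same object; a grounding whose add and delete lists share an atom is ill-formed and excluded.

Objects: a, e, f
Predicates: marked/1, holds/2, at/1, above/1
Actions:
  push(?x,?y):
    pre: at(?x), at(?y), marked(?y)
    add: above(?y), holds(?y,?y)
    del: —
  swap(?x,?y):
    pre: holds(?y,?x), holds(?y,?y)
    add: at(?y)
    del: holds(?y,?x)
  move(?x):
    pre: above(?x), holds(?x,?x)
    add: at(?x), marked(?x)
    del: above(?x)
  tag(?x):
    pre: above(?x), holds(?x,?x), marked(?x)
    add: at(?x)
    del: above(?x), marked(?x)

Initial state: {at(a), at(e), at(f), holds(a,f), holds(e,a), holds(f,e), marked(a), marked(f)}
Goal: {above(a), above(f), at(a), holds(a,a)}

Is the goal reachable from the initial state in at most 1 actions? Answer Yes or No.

No

1. push(a,a)  →  {above(a), at(a), at(e), at(f), holds(a,a), holds(a,f), holds(e,a), holds(f,e), marked(a), marked(f)}
2. push(a,f)  →  {above(a), above(f), at(a), at(e), at(f), holds(a,a), holds(a,f), holds(e,a), holds(f,e), holds(f,f), marked(a), marked(f)}
optimal plan length = 2; 2 > 1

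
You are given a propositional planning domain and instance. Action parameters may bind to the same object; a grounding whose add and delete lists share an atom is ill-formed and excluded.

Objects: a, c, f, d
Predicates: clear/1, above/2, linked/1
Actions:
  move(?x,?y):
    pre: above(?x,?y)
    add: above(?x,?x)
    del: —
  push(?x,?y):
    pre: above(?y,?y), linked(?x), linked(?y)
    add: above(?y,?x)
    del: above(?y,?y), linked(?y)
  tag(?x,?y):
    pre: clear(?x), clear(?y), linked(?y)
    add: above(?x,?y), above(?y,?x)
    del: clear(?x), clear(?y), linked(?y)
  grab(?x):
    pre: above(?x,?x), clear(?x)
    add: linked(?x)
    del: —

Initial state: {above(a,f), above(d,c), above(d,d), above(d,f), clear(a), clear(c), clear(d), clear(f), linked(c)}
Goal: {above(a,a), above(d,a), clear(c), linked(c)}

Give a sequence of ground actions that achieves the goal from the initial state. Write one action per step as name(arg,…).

1. move(a,f)  →  {above(a,a), above(a,f), above(d,c), above(d,d), above(d,f), clear(a), clear(c), clear(d), clear(f), linked(c)}
2. grab(a)  →  {above(a,a), above(a,f), above(d,c), above(d,d), above(d,f), clear(a), clear(c), clear(d), clear(f), linked(a), linked(c)}
3. tag(d,a)  →  {above(a,a), above(a,d), above(a,f), above(d,a), above(d,c), above(d,d), above(d,f), clear(c), clear(f), linked(c)}

move(a,f); grab(a); tag(d,a)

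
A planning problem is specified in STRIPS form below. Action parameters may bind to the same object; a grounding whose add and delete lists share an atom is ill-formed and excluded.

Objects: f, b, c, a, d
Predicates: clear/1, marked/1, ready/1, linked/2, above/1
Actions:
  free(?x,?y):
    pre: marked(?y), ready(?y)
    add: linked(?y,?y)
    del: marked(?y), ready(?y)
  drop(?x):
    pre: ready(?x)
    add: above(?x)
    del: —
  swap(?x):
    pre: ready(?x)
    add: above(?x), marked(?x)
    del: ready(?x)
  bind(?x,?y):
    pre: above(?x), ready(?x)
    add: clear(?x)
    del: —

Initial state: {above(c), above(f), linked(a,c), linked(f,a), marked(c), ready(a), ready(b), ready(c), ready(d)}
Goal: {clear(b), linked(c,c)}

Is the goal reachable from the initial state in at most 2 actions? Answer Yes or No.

1. free(f,c)  →  {above(c), above(f), linked(a,c), linked(c,c), linked(f,a), ready(a), ready(b), ready(d)}
2. drop(b)  →  {above(b), above(c), above(f), linked(a,c), linked(c,c), linked(f,a), ready(a), ready(b), ready(d)}
3. bind(b,f)  →  {above(b), above(c), above(f), clear(b), linked(a,c), linked(c,c), linked(f,a), ready(a), ready(b), ready(d)}
optimal plan length = 3; 3 > 2

No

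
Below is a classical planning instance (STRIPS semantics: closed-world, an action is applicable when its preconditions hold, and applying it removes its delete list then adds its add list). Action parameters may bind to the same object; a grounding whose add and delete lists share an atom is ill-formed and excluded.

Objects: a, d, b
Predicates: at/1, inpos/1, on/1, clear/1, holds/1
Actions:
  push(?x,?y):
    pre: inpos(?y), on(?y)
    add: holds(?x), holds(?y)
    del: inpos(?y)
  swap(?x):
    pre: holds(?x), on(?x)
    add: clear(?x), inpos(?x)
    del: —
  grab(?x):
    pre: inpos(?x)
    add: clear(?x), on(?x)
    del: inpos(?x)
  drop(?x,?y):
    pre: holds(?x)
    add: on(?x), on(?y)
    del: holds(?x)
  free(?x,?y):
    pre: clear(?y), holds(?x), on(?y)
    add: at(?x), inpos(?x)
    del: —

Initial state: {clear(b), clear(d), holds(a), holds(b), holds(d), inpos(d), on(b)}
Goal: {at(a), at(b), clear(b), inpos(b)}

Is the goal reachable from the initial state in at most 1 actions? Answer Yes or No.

No

1. free(a,b)  →  {at(a), clear(b), clear(d), holds(a), holds(b), holds(d), inpos(a), inpos(d), on(b)}
2. free(b,b)  →  {at(a), at(b), clear(b), clear(d), holds(a), holds(b), holds(d), inpos(a), inpos(b), inpos(d), on(b)}
optimal plan length = 2; 2 > 1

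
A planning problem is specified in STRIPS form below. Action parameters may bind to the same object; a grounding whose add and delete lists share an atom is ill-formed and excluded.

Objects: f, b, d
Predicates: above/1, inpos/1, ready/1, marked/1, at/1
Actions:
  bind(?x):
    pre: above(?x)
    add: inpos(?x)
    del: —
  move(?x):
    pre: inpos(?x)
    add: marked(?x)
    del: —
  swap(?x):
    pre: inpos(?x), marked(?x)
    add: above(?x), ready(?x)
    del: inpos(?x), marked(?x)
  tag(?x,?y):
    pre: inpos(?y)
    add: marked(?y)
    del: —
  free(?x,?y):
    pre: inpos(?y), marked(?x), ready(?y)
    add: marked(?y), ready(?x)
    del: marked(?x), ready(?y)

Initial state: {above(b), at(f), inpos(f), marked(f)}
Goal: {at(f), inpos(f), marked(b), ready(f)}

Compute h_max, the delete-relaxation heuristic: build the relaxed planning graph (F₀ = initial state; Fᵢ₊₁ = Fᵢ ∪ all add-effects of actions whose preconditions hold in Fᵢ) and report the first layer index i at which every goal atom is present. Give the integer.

2

F0 = init (4 atoms)
F1 = F0 ∪ {above(f), inpos(b), ready(f)}  (7 atoms)
F2 = F1 ∪ {marked(b)}  (8 atoms)
goal ⊆ F2  ⇒  h_max = 2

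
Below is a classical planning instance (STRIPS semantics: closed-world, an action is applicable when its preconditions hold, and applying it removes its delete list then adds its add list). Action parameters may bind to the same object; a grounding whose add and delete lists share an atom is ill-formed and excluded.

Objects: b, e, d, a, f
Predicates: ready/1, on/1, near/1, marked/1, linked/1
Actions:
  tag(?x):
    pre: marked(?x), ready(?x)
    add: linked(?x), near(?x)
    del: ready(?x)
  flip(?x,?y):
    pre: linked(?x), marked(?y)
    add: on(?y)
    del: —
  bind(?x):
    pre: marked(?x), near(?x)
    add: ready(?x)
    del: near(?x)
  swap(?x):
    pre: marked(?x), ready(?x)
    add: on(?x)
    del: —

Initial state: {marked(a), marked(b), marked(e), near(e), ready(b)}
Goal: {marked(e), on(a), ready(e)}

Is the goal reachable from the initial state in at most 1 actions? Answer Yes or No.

1. tag(b)  →  {linked(b), marked(a), marked(b), marked(e), near(b), near(e)}
2. flip(b,a)  →  {linked(b), marked(a), marked(b), marked(e), near(b), near(e), on(a)}
3. bind(e)  →  {linked(b), marked(a), marked(b), marked(e), near(b), on(a), ready(e)}
optimal plan length = 3; 3 > 1

No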